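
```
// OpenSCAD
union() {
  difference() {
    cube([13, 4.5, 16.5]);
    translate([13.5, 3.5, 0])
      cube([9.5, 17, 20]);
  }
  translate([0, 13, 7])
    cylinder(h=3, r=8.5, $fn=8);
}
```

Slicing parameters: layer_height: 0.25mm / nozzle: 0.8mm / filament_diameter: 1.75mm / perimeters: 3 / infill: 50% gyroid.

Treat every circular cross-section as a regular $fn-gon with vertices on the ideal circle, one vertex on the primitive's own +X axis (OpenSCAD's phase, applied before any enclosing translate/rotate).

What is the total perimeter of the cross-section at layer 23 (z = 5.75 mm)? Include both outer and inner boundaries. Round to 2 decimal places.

35.00 mm

At z = 5.75 mm: the cube (footprint 13×4.5) is included at this height (perimeter 35.00 mm); the 9.5×17 cube at (13.5, 3.5) contributes its full rectangle (perimeter 53.00 mm); Taking the first minus the rest: starting from the 13×4.5 cube, the 9.5×17 cube at (13.5, 3.5) misses the remaining region (no effect) — boundary = 35.00 mm; the cylinder at (0, 13) is not intersected at this z (z outside [7, 10]); Merging all regions: only the result so far is present, so the union is just that shape — boundary = 35.00 mm. Overall, the cross-section is a single solid region. Total boundary length (outer) = 35.00 mm.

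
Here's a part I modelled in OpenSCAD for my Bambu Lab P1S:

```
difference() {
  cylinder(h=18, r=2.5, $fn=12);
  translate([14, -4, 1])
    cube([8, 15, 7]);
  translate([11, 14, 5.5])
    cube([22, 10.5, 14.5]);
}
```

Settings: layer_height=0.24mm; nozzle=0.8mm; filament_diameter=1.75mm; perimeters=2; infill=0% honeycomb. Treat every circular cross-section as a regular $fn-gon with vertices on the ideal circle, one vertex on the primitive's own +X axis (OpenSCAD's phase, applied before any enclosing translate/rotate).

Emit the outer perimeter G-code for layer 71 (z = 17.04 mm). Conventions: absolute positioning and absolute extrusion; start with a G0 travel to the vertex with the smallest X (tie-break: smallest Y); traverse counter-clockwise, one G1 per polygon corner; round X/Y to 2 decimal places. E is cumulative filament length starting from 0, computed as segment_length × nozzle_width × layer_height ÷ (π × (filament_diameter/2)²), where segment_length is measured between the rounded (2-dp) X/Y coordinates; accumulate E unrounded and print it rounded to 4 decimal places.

At z = 17.04 mm: the cylinder: section is a regular 12-gon, circumradius r=2.5; the cube at (14, -4) is not intersected at this z (z outside [1, 8]); the 22×10.5 cube at (11, 14) contributes its full rectangle; After the difference (first − rest): starting from the r=2.5 cylinder, the 22×10.5 cube at (11, 14) misses the remaining region (no effect) — 1 connected region. The outline is a single polygon with 12 vertices. Extrusion per mm of travel: 0.8 × 0.24 / (π × 0.875²) = 0.079824. Accumulating E over each segment gives final E = 1.2410.

G0 X-2.50 Y0.00 Z17.04
G1 X-2.17 Y-1.25 E0.1032
G1 X-1.25 Y-2.17 E0.2071
G1 X0.00 Y-2.50 E0.3103
G1 X1.25 Y-2.17 E0.4135
G1 X2.17 Y-1.25 E0.5173
G1 X2.50 Y0.00 E0.6205
G1 X2.17 Y1.25 E0.7237
G1 X1.25 Y2.17 E0.8276
G1 X0.00 Y2.50 E0.9308
G1 X-1.25 Y2.17 E1.0340
G1 X-2.17 Y1.25 E1.1378
G1 X-2.50 Y0.00 E1.2410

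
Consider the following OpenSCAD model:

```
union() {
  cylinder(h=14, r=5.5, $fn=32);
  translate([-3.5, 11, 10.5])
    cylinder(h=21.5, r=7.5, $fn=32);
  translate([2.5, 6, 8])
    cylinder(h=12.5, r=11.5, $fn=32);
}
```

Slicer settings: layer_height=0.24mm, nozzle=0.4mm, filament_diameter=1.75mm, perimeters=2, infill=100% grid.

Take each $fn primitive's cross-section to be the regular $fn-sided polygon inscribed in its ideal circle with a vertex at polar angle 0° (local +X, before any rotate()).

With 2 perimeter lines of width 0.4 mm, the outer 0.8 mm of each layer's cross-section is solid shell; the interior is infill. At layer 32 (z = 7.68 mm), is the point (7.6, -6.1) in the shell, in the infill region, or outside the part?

outside

At z = 7.68 mm: the r=5.5 cylinder contributes a regular 32-gon of circumradius 5.5; the cylinder at (-3.5, 11) is absent (z outside [10.5, 32]); the cylinder at (2.5, 6) is absent (z outside [8, 20.5]); Merging all regions: only the r=5.5 cylinder is present, so the union is just that shape — 1 connected region. Overall, the cross-section is a single solid region. The nearest boundary edge runs (3.89, -3.89)→(4.57, -3.06); distance from the point to it = 4.27 mm. The point is not inside any of the regions above, so it lies outside the cross-section (4.27 mm from the nearest boundary).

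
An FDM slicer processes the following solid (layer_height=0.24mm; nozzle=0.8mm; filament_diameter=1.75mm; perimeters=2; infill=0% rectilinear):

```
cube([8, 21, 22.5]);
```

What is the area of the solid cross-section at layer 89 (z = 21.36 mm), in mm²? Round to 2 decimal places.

168.00 mm²

At z = 21.36 mm: the 8×21 cube contributes its full rectangle (area 168.00 mm²). Overall, the cross-section is a single solid region. Net area = 168.00 mm².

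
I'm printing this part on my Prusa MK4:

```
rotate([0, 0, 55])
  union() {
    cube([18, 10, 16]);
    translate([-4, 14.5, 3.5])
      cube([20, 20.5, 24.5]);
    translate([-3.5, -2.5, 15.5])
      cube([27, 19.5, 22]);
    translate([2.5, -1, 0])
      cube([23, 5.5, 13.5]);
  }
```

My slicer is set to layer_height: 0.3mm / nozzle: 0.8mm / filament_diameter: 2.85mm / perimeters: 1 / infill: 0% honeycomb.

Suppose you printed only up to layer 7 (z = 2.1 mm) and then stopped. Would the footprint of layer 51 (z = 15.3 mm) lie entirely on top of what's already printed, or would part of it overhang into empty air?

Compare the two slices. At z = 2.1: the cube (footprint 18×10) is included at this height (area 180.00 mm²); the cube at (-4, 14.5) is absent (z outside [3.5, 28]); the cube at (-3.5, -2.5) is not intersected at this z (z outside [15.5, 37.5]); the cube at (2.5, -1) (footprint 23×5.5) is included at this height (area 126.50 mm²); Taking the union: the regions partially overlap — summed areas 306.50 mm² minus the doubly-counted overlap 69.75 mm² gives 236.75 mm² — area = 236.75 mm²; (whole slice rotated 55° about Z — lengths, areas and connectivity unchanged). At z = 15.3: the cube is present — its section is the full 18×10 rectangle (area 180.00 mm²); the 20×20.5 cube at (-4, 14.5) contributes its full rectangle (area 410.00 mm²); the cube at (-3.5, -2.5) does not reach this height (z outside [15.5, 37.5]); the cube at (2.5, -1) does not reach this height (z outside [0, 13.5]); Taking the union: the 2 present regions are separate (no shared area or edge), so areas and boundary lengths simply add and each stays a separate island — area = 590.00 mm²; (rotated 55° about Z; rotation is an isometry so areas/perimeters/island counts are preserved). Checking containment: at z = 15.3 the cross-section extends beyond the z = 2.1 cross-section by about 410.00 mm².

part overhangs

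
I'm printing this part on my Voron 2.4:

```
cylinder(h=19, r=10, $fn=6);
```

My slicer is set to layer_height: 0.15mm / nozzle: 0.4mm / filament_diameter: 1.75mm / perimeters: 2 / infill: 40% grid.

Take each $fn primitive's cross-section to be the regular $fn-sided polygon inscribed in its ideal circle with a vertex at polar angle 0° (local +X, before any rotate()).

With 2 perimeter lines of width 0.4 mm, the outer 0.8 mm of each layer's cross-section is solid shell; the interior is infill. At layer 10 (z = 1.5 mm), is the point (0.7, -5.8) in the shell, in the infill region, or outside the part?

infill

At z = 1.5 mm: the r=10 cylinder gives a regular 6-gon of circumradius 10 (constant along its height). Overall, the cross-section is a single solid region. The nearest boundary edge runs (-5.00, -8.66)→(5.00, -8.66); distance from the point to it = 2.86 mm. The point is inside the cross-section and 2.86 mm from the nearest boundary — more than the 0.8 mm shell width (2 × 0.4), so it's in the infill interior.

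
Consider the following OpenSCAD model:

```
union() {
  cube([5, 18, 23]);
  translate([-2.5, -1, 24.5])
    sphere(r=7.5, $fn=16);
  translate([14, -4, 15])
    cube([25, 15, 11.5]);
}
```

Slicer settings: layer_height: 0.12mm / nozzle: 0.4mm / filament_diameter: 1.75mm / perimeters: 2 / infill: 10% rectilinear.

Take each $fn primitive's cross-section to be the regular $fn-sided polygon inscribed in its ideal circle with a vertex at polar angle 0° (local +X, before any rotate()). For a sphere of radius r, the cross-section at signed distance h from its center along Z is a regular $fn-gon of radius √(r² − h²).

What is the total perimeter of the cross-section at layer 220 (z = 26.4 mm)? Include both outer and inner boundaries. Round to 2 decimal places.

At z = 26.4 mm: the cube is not intersected at this z (z outside [0, 23]); the r=7.5 sphere at (-2.5, -1) slices to a regular 16-gon of circumradius 7.255 (√(r²−h²) with h=1.9 from center) (perimeter = 2·16·7.255·sin(180°/16) = 45.29 mm); the 25×15 cube at (14, -4) contributes its full rectangle (perimeter 80.00 mm); Taking the union: the 2 present regions are separate (no shared area or edge), so areas and boundary lengths simply add and each stays a separate island — boundary = 125.29 mm. Overall, the cross-section has 2 separate islands. Total boundary length (outer) = 125.29 mm.

125.29 mm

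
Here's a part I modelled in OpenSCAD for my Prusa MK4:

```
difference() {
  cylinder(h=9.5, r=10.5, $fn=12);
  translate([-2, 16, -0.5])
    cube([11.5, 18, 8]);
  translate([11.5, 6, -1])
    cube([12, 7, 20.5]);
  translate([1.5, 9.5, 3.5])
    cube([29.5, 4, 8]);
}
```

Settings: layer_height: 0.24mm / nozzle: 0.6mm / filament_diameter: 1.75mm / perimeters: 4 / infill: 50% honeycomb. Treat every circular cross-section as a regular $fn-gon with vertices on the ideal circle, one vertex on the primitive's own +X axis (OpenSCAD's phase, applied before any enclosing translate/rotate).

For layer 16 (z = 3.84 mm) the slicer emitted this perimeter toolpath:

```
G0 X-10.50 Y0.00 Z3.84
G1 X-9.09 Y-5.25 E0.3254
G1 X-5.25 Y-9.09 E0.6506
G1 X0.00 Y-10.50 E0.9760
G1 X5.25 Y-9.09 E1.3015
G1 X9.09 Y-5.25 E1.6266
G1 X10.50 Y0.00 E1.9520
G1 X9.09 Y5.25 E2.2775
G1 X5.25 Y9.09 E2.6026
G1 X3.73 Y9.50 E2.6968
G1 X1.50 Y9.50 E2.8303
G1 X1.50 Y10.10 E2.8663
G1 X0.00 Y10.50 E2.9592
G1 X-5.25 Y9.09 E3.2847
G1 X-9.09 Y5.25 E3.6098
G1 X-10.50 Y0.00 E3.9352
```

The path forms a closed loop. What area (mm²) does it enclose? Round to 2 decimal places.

Apply the shoelace formula to the sequence of (X, Y) vertices; enclosed area = 329.97 mm².

329.97 mm²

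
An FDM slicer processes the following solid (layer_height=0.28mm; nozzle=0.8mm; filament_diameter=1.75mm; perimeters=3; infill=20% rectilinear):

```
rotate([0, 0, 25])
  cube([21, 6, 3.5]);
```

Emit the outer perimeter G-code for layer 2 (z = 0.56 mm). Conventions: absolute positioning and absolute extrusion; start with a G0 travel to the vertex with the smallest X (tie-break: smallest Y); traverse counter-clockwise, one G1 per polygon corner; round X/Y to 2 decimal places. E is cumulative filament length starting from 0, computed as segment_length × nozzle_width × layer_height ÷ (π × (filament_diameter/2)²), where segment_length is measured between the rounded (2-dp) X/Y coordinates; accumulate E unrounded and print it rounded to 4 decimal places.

At z = 0.56 mm: the cube is present — its section is the full 21×6 rectangle; (whole slice rotated 25° about Z — lengths, areas and connectivity unchanged). The outline is a single polygon with 4 vertices. Extrusion per mm of travel: 0.8 × 0.28 / (π × 0.875²) = 0.093128. Accumulating E over each segment gives final E = 5.0293.

G0 X-2.54 Y5.44 Z0.56
G1 X0.00 Y0.00 E0.5591
G1 X19.03 Y8.87 E2.5144
G1 X16.50 Y14.31 E3.0731
G1 X-2.54 Y5.44 E5.0293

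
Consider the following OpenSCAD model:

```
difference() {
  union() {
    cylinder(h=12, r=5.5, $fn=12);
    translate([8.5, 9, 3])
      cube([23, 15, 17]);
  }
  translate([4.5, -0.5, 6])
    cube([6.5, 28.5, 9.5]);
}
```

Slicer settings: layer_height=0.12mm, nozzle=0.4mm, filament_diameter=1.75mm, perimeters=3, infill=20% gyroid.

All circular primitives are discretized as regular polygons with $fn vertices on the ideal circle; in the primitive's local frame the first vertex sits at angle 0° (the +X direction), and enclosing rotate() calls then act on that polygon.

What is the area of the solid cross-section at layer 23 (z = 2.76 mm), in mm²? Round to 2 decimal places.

90.75 mm²

At z = 2.76 mm: the r=5.5 cylinder gives a regular 12-gon of circumradius 5.5 (constant along its height) (area = (12/2)·5.500²·sin(360°/12) = 90.75 mm²); the cube at (8.5, 9) is not intersected at this z (z outside [3, 20]); Taking the union: only the r=5.5 cylinder is present, so the union is just that shape — area = 90.75 mm²; the cube at (4.5, -0.5) does not reach this height (z outside [6, 15.5]); After the difference (first − rest): none of the subtracted shapes is present at this height, so that combined region is unchanged — area = 90.75 mm². Overall, the cross-section is a single solid region. Net area = 90.75 mm².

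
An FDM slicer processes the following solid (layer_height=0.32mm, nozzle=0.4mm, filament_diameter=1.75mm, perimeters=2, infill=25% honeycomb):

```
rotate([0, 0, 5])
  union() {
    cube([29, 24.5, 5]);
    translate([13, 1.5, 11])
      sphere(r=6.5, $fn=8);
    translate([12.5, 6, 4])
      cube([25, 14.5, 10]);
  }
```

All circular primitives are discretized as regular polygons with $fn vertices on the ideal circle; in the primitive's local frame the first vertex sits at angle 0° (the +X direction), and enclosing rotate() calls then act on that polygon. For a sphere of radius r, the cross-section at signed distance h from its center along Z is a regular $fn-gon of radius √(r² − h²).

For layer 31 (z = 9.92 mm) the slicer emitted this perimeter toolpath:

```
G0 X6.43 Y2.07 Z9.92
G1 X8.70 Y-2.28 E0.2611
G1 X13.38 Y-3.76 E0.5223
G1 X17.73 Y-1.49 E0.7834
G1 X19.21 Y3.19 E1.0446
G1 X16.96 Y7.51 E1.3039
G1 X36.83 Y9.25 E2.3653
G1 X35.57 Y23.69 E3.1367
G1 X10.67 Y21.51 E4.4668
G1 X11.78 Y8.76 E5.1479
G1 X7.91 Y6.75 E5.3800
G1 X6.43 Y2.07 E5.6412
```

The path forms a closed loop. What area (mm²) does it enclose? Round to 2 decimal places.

473.29 mm²

Apply the shoelace formula to the sequence of (X, Y) vertices; enclosed area = 473.29 mm².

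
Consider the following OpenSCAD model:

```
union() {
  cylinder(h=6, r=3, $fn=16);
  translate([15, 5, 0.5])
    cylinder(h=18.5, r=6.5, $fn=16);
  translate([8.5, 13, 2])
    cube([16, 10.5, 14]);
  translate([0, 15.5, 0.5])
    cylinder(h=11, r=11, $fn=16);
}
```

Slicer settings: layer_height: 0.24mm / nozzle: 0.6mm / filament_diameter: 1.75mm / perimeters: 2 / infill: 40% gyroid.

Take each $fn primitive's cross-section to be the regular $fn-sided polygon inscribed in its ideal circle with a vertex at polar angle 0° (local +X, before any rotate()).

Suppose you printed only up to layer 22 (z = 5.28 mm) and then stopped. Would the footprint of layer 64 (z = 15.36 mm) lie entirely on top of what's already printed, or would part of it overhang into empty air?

entirely on top

Compare the two slices. At z = 5.28: the r=3 cylinder gives a regular 16-gon of circumradius 3 (constant along its height) (area = (16/2)·3.000²·sin(360°/16) = 27.55 mm²); the r=6.5 cylinder at (15, 5) contributes a regular 16-gon of circumradius 6.5 (area = (16/2)·6.500²·sin(360°/16) = 129.35 mm²); the 16×10.5 cube at (8.5, 13) contributes its full rectangle (area 168.00 mm²); the r=11 cylinder at (0, 15.5) contributes a regular 16-gon of circumradius 11 (area = (16/2)·11.000²·sin(360°/16) = 370.44 mm²); Combining (union): the regions partially overlap — summed areas 695.34 mm² minus the doubly-counted overlap 16.46 mm² gives 678.88 mm² — area = 678.88 mm². At z = 15.36: the cylinder does not reach this height (z outside [0, 6]); the r=6.5 cylinder at (15, 5) gives a regular 16-gon of circumradius 6.5 (constant along its height) (area = (16/2)·6.500²·sin(360°/16) = 129.35 mm²); the cube at (8.5, 13) (footprint 16×10.5) is included at this height (area 168.00 mm²); the cylinder at (0, 15.5) is not intersected at this z (z outside [0.5, 11.5]); Combining (union): the 2 present regions are separate (no shared area or edge), so areas and boundary lengths simply add and each stays a separate island — area = 297.35 mm². Checking containment: the cross-section at z = 15.36 is a subset of the cross-section at z = 5.28.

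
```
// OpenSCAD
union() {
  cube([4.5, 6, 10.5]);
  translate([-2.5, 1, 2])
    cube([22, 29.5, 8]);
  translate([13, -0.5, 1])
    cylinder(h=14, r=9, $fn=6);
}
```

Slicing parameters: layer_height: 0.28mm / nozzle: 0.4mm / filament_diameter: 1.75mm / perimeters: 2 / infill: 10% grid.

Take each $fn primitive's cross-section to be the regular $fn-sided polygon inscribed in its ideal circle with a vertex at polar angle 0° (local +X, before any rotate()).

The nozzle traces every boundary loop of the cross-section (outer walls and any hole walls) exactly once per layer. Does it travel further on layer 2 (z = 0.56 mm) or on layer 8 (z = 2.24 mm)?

layer 8 (z = 2.24 mm)

Layer 2 (z = 0.56): the cube is present — its section is the full 4.5×6 rectangle (perimeter 21.00 mm); the cube at (-2.5, 1) is not intersected at this z (z outside [2, 10]); the cylinder at (13, -0.5) does not reach this height (z outside [1, 15]); Merging all regions: only the 4.5×6 cube is present, so the union is just that shape — boundary = 21.00 mm. So its perimeter = 21.00 mm. Layer 8 (z = 2.24): the cube is present — its section is the full 4.5×6 rectangle (perimeter 21.00 mm); the 22×29.5 cube at (-2.5, 1) contributes its full rectangle (perimeter 103.00 mm); the cylinder at (13, -0.5): section is a regular 6-gon, circumradius r=9 (perimeter = 2·6·9.000·sin(180°/6) = 54.00 mm); Taking the union: the regions partially overlap (shared area 99.75 mm²), so the edge portions inside another operand are dropped and the merged outline is re-measured after clipping — boundary (outer + 1 inner loop) = 120.27 mm. So its perimeter = 120.27 mm. Layer 8 is larger (120.27 vs 21.00 mm).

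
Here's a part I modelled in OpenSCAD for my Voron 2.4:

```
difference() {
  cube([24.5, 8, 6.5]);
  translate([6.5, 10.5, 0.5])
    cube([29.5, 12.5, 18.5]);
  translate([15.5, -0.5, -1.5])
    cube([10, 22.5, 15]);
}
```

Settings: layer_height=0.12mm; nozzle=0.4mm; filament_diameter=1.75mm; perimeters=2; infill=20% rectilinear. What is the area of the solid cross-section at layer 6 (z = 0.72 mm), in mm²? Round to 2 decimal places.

At z = 0.72 mm: the cube (footprint 24.5×8) is included at this height (area 196.00 mm²); the 29.5×12.5 cube at (6.5, 10.5) contributes its full rectangle (area 368.75 mm²); the 10×22.5 cube at (15.5, -0.5) contributes its full rectangle (area 225.00 mm²); Subtracting the remaining from the first: starting from the 24.5×8 cube (196.00 mm²), the 29.5×12.5 cube at (6.5, 10.5) misses the remaining region (no effect); the 10×22.5 cube at (15.5, -0.5) partially overlaps it — only the 72.00 mm² overlap (of its 225.00 mm²) is removed, clipping the outline — area = 124.00 mm². Overall, the cross-section is a single solid region. Net area = 124.00 mm².

124.00 mm²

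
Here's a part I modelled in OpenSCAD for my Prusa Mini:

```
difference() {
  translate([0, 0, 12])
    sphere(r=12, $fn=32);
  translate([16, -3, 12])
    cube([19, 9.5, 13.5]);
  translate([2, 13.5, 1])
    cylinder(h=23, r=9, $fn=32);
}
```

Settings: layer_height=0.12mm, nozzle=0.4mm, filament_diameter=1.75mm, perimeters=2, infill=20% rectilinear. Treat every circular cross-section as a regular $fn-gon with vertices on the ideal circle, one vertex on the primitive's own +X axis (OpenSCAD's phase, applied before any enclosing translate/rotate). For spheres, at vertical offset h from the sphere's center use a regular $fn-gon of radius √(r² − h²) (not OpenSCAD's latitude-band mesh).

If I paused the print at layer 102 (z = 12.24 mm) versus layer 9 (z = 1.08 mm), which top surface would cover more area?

Layer 102 (z = 12.24): the r=12 sphere slices to a regular 32-gon of circumradius 11.998 (√(r²−h²) with h=0.24 from center) (area = (32/2)·11.998²·sin(360°/32) = 449.31 mm²); the cube at (16, -3) is present — its section is the full 19×9.5 rectangle (area 180.50 mm²); the cylinder at (2, 13.5): section is a regular 32-gon, circumradius r=9 (area = (32/2)·9.000²·sin(360°/32) = 252.84 mm²); After the difference (first − rest): starting from the r=12 sphere (449.31 mm²), the 19×9.5 cube at (16, -3) misses the remaining region (no effect); the r=9 cylinder at (2, 13.5) partially overlaps it — only the 78.84 mm² overlap (of its 252.84 mm²) is removed, clipping the outline — area = 370.47 mm². So its area = 370.47 mm². Layer 9 (z = 1.08): the r=12 sphere slices to a regular 32-gon of circumradius 4.975 (√(r²−h²) with h=10.92 from center) (area = (32/2)·4.975²·sin(360°/32) = 77.27 mm²); the cube at (16, -3) does not reach this height (z outside [12, 25.5]); the r=9 cylinder at (2, 13.5) contributes a regular 32-gon of circumradius 9 (area = (32/2)·9.000²·sin(360°/32) = 252.84 mm²); Subtracting the remaining from the first: starting from the r=12 sphere (77.27 mm²), the r=9 cylinder at (2, 13.5) partially overlaps it — only the 0.51 mm² overlap (of its 252.84 mm²) is removed, clipping the outline — area = 76.76 mm². So its area = 76.76 mm². Layer 102 is larger (370.47 vs 76.76 mm²).

layer 102 (z = 12.24 mm)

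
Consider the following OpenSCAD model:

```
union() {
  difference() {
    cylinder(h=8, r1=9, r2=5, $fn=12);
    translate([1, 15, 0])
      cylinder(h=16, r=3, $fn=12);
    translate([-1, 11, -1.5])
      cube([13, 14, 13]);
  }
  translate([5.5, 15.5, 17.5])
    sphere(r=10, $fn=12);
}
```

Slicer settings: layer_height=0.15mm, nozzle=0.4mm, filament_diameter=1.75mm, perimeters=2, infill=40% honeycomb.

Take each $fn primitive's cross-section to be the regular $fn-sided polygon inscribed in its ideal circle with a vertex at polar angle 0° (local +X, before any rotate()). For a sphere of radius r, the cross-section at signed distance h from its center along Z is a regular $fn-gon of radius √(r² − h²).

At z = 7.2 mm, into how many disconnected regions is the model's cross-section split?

At z = 7.2 mm: the cone contributes a regular 12-gon of circumradius 5.400 (interpolated between r1=9 and r2=5 at t=0.900); the r=3 cylinder at (1, 15) contributes a regular 12-gon of circumradius 3; the cube at (-1, 11) (footprint 13×14) is included at this height; After the difference (first − rest): starting from the cone, the r=3 cylinder at (1, 15) misses the remaining region (no effect); the 13×14 cube at (-1, 11) misses the remaining region (no effect) — 1 connected region; the sphere at (5.5, 15.5) is not intersected at this z (|z−center|=10.300 > r=10); Taking the union: only that combined region is present, so the union is just that shape — 1 connected region. The result has 1 disconnected region.

1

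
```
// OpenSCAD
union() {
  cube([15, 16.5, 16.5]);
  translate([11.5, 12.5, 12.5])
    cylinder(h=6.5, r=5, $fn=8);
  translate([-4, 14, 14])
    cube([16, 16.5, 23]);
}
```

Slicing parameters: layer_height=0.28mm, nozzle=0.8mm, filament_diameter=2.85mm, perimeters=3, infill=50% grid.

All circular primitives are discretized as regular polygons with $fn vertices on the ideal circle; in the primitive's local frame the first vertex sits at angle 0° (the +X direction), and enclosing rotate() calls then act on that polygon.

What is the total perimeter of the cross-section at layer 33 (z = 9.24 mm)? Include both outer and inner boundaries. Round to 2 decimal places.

63.00 mm

At z = 9.24 mm: the cube (footprint 15×16.5) is included at this height (perimeter 63.00 mm); the cylinder at (11.5, 12.5) is absent (z outside [12.5, 19]); the cube at (-4, 14) does not reach this height (z outside [14, 37]); Merging all regions: only the 15×16.5 cube is present, so the union is just that shape — boundary = 63.00 mm. Overall, the cross-section is a single solid region. Total boundary length (outer) = 63.00 mm.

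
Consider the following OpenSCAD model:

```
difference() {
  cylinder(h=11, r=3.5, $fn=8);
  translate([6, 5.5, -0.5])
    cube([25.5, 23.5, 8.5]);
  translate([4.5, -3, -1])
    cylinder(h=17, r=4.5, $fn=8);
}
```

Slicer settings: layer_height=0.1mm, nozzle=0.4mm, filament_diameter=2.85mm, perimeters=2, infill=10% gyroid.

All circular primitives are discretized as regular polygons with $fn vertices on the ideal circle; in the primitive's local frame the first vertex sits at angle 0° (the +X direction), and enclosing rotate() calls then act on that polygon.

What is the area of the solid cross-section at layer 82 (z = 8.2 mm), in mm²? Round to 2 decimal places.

At z = 8.2 mm: the r=3.5 cylinder contributes a regular 8-gon of circumradius 3.5 (area = (8/2)·3.500²·sin(360°/8) = 34.65 mm²); the cube at (6, 5.5) does not reach this height (z outside [-0.5, 8]); the r=4.5 cylinder at (4.5, -3) contributes a regular 8-gon of circumradius 4.5 (area = (8/2)·4.500²·sin(360°/8) = 57.28 mm²); Taking the first minus the rest: starting from the r=3.5 cylinder (34.65 mm²), the r=4.5 cylinder at (4.5, -3) partially overlaps it — only the 7.94 mm² overlap (of its 57.28 mm²) is removed, clipping the outline — area = 26.71 mm². Overall, the cross-section is a single solid region. Net area = 26.71 mm².

26.71 mm²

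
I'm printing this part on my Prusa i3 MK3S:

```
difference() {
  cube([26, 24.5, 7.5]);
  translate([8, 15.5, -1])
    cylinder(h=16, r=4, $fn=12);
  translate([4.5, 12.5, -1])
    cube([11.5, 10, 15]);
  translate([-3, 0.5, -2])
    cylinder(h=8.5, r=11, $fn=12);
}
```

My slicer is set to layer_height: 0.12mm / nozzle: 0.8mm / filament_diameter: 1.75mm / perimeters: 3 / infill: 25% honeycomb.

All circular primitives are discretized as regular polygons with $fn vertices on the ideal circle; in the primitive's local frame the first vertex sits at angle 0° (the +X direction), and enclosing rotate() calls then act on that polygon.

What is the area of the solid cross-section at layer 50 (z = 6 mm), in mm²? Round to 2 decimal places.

At z = 6 mm: the cube is present — its section is the full 26×24.5 rectangle (area 637.00 mm²); the cylinder at (8, 15.5): section is a regular 12-gon, circumradius r=4 (area = (12/2)·4.000²·sin(360°/12) = 48.00 mm²); the 11.5×10 cube at (4.5, 12.5) contributes its full rectangle (area 115.00 mm²); the r=11 cylinder at (-3, 0.5) contributes a regular 12-gon of circumradius 11 (area = (12/2)·11.000²·sin(360°/12) = 363.00 mm²); Subtracting the remaining from the first: starting from the 26×24.5 cube (637.00 mm²), the r=4 cylinder at (8, 15.5) lies wholly inside it (removes its full 48.00 mm² and its 24.85 mm outline becomes a hole wall); the 11.5×10 cube at (4.5, 12.5) partially overlaps it — only the 71.08 mm² overlap (of its 115.00 mm²) is removed, clipping the outline; the r=11 cylinder at (-3, 0.5) partially overlaps it — only the 62.92 mm² overlap (of its 363.00 mm²) is removed, clipping the outline — area = 455.00 mm². Overall, the cross-section is one region with 1 hole. Net area = 455.00 mm².

455.00 mm²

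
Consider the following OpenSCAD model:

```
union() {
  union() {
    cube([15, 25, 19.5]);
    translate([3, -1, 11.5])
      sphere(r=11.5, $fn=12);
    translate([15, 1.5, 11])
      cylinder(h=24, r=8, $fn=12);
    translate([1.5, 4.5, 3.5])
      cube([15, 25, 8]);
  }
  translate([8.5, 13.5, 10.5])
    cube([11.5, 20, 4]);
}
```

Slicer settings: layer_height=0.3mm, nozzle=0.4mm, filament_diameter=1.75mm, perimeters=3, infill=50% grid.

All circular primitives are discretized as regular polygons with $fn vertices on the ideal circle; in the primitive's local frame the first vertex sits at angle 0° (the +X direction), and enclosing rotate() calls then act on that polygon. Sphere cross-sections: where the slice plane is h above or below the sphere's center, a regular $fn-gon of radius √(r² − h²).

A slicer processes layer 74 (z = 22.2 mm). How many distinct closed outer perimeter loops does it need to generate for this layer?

2

At z = 22.2 mm: the cube is absent (z outside [0, 19.5]); the r=11.5 sphere at (3, -1) contributes a regular 12-gon of circumradius √(11.5²−10.7²) = 4.214; the cylinder at (15, 1.5): section is a regular 12-gon, circumradius r=8; the cube at (1.5, 4.5) is not intersected at this z (z outside [3.5, 11.5]); Merging all regions: the 2 present regions are separate (no shared area or edge), so areas and boundary lengths simply add and each stays a separate island — 2 connected regions; the cube at (8.5, 13.5) is absent (z outside [10.5, 14.5]); Merging all regions: only that combined region is present, so the union is just that shape — 2 connected regions. The result has 2 disconnected regions.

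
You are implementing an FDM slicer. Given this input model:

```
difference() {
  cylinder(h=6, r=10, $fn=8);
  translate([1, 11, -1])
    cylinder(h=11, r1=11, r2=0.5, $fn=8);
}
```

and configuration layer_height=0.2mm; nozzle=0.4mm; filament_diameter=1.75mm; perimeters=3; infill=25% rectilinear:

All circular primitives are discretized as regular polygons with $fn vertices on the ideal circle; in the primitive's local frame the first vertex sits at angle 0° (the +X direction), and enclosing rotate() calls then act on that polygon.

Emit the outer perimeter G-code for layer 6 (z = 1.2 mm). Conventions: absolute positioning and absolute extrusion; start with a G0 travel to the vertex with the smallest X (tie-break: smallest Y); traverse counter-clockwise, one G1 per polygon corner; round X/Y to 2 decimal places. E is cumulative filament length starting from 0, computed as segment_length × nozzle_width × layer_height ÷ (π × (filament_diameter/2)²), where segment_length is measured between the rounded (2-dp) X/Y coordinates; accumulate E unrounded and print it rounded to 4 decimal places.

At z = 1.2 mm: the r=10 cylinder contributes a regular 8-gon of circumradius 10; the cone at (1, 11): at t=0.200 of its height the radius interpolates to r₁+(r₂−r₁)t = 8.900, giving a regular 8-gon of that circumradius; Subtracting the remaining from the first: starting from the r=10 cylinder, the cone at (1, 11) partially overlaps it — only the 68.21 mm² overlap (of its 224.04 mm²) is removed, clipping the outline — 1 connected region. The outline is a single polygon with 11 vertices. Extrusion per mm of travel: 0.4 × 0.2 / (π × 0.875²) = 0.033260. Accumulating E over each segment gives final E = 2.0805.

G0 X-10.00 Y0.00 Z1.20
G1 X-7.07 Y-7.07 E0.2545
G1 X0.00 Y-10.00 E0.5091
G1 X7.07 Y-7.07 E0.7636
G1 X10.00 Y0.00 E1.0182
G1 X7.67 Y5.62 E1.2205
G1 X7.29 Y4.71 E1.2533
G1 X1.00 Y2.10 E1.4798
G1 X-5.29 Y4.71 E1.7063
G1 X-6.39 Y7.35 E1.8014
G1 X-7.07 Y7.07 E1.8259
G1 X-10.00 Y0.00 E2.0805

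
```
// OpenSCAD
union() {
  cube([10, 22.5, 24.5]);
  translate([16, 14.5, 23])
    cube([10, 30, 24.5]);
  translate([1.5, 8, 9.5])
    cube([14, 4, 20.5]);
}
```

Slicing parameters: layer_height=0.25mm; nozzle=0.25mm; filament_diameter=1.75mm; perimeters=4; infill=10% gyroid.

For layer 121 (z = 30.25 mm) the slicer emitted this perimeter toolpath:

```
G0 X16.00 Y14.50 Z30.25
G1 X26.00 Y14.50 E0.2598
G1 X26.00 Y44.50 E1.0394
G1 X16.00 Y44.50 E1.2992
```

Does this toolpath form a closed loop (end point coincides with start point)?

no

Start point (G0): (16.00, 14.50). End point (last G1): the path does not return to the start — open.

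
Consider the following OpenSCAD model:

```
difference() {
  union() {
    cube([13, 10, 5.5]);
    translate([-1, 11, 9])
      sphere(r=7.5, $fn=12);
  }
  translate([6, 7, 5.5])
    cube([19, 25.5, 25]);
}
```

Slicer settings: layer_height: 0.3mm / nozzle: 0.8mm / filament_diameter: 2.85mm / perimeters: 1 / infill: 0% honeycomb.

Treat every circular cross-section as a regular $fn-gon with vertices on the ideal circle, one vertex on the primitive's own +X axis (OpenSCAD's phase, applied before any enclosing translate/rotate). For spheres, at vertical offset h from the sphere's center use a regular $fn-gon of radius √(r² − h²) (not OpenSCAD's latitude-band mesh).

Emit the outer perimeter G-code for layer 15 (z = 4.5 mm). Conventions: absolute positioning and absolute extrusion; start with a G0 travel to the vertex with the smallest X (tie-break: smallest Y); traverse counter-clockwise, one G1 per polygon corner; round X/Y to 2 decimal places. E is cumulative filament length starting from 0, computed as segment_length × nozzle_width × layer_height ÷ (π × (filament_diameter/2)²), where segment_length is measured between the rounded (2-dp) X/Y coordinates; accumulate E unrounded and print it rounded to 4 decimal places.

At z = 4.5 mm: the cube is present — its section is the full 13×10 rectangle; the r=7.5 sphere at (-1, 11) slices to a regular 12-gon of circumradius 6.000 (√(r²−h²) with h=4.5 from center); Combining (union): the regions partially overlap (shared area 16.27 mm²), so overlapping operands fuse into one piece — 1 connected region; the cube at (6, 7) is not intersected at this z (z outside [5.5, 30.5]); Taking the first minus the rest: none of the subtracted shapes is present at this height, so that combined region is unchanged — 1 connected region. The outline is a single polygon with 15 vertices. Extrusion per mm of travel: 0.8 × 0.3 / (π × 1.425²) = 0.037621. Accumulating E over each segment gives final E = 2.5046.

G0 X-7.00 Y11.00 Z4.50
G1 X-6.20 Y8.00 E0.1168
G1 X-4.00 Y5.80 E0.2339
G1 X-1.00 Y5.00 E0.3507
G1 X0.00 Y5.27 E0.3896
G1 X0.00 Y0.00 E0.5879
G1 X13.00 Y0.00 E1.0770
G1 X13.00 Y10.00 E1.4532
G1 X4.73 Y10.00 E1.7643
G1 X5.00 Y11.00 E1.8033
G1 X4.20 Y14.00 E1.9201
G1 X2.00 Y16.20 E2.0371
G1 X-1.00 Y17.00 E2.1539
G1 X-4.00 Y16.20 E2.2707
G1 X-6.20 Y14.00 E2.3878
G1 X-7.00 Y11.00 E2.5046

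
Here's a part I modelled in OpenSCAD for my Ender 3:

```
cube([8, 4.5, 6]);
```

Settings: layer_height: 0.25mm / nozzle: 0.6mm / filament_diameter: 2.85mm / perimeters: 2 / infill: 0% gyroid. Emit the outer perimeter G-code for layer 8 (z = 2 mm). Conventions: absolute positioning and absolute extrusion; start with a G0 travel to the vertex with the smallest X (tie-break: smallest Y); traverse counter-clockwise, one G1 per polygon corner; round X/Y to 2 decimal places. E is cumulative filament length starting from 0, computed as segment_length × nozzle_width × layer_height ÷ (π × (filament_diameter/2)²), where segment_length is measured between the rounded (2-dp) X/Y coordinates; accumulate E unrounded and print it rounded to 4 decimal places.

G0 X0.00 Y0.00 Z2.00
G1 X8.00 Y0.00 E0.1881
G1 X8.00 Y4.50 E0.2939
G1 X0.00 Y4.50 E0.4820
G1 X0.00 Y0.00 E0.5878

At z = 2 mm: the cube (footprint 8×4.5) is included at this height. The outline is a single polygon with 4 vertices. Extrusion per mm of travel: 0.6 × 0.25 / (π × 1.425²) = 0.023513. Accumulating E over each segment gives final E = 0.5878.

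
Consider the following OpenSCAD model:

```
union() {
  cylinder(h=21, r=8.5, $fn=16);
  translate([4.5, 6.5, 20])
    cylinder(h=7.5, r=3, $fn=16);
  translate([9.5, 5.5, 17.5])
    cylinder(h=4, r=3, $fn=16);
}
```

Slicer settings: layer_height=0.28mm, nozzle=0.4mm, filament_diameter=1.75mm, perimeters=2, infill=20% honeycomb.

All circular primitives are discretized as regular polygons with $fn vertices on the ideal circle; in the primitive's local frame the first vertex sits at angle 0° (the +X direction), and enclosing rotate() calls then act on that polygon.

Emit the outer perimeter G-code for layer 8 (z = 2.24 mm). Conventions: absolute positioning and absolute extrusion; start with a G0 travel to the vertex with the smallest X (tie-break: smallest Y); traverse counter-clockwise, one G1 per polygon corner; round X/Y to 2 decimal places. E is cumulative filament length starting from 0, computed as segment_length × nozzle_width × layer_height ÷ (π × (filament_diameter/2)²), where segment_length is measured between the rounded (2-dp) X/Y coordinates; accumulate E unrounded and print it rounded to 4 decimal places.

G0 X-8.50 Y0.00 Z2.24
G1 X-7.85 Y-3.25 E0.1543
G1 X-6.01 Y-6.01 E0.3088
G1 X-3.25 Y-7.85 E0.4632
G1 X0.00 Y-8.50 E0.6176
G1 X3.25 Y-7.85 E0.7719
G1 X6.01 Y-6.01 E0.9264
G1 X7.85 Y-3.25 E1.0808
G1 X8.50 Y0.00 E1.2352
G1 X7.85 Y3.25 E1.3895
G1 X6.01 Y6.01 E1.5439
G1 X3.25 Y7.85 E1.6984
G1 X0.00 Y8.50 E1.8527
G1 X-3.25 Y7.85 E2.0071
G1 X-6.01 Y6.01 E2.1615
G1 X-7.85 Y3.25 E2.3160
G1 X-8.50 Y0.00 E2.4703

At z = 2.24 mm: the cylinder: section is a regular 16-gon, circumradius r=8.5; the cylinder at (4.5, 6.5) does not reach this height (z outside [20, 27.5]); the cylinder at (9.5, 5.5) does not reach this height (z outside [17.5, 21.5]); Taking the union: only the r=8.5 cylinder is present, so the union is just that shape — 1 connected region. The outline is a single polygon with 16 vertices. Extrusion per mm of travel: 0.4 × 0.28 / (π × 0.875²) = 0.046564. Accumulating E over each segment gives final E = 2.4703.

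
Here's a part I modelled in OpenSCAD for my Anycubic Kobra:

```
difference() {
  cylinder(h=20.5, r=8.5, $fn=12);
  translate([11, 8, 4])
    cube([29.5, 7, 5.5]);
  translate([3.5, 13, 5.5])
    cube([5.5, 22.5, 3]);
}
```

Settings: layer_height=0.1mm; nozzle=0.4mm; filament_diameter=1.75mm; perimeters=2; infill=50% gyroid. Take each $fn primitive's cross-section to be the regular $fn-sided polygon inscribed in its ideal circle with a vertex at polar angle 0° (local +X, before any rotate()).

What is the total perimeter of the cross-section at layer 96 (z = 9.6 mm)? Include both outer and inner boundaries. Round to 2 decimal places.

At z = 9.6 mm: the r=8.5 cylinder contributes a regular 12-gon of circumradius 8.5 (perimeter = 2·12·8.500·sin(180°/12) = 52.80 mm); the cube at (11, 8) is absent (z outside [4, 9.5]); the cube at (3.5, 13) does not reach this height (z outside [5.5, 8.5]); After the difference (first − rest): none of the subtracted shapes is present at this height, so the r=8.5 cylinder is unchanged — boundary = 52.80 mm. Overall, the cross-section is a single solid region. Total boundary length (outer) = 52.80 mm.

52.80 mm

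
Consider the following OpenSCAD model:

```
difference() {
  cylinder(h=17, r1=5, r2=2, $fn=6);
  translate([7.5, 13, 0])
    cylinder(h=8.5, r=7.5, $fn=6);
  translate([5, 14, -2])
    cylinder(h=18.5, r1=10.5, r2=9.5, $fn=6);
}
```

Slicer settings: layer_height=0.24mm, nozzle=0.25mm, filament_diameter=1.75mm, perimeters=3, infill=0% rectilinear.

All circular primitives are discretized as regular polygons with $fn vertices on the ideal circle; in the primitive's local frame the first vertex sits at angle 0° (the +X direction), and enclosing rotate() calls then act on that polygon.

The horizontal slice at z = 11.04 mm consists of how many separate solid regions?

1

At z = 11.04 mm: the cone (r1=5→r2=2) has section circumradius 3.052 here — a regular 6-gon; the cylinder at (7.5, 13) is not intersected at this z (z outside [0, 8.5]); the cone at (5, 14): at t=0.705 of its height the radius interpolates to r₁+(r₂−r₁)t = 9.795, giving a regular 6-gon of that circumradius; Taking the first minus the rest: starting from the cone, the cone at (5, 14) misses the remaining region (no effect) — 1 connected region. The result has 1 disconnected region.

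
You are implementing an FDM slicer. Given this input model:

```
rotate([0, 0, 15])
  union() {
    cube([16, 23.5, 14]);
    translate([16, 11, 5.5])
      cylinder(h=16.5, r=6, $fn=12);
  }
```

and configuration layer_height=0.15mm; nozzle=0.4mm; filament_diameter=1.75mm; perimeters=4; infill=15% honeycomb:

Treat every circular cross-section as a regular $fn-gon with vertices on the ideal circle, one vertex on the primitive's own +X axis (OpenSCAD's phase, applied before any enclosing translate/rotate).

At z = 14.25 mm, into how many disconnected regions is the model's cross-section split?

1

At z = 14.25 mm: the cube is absent (z outside [0, 14]); the r=6 cylinder at (16, 11) contributes a regular 12-gon of circumradius 6; Combining (union): only the r=6 cylinder at (16, 11) is present, so the union is just that shape — 1 connected region; (whole slice rotated 15° about Z — lengths, areas and connectivity unchanged). The result has 1 disconnected region.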